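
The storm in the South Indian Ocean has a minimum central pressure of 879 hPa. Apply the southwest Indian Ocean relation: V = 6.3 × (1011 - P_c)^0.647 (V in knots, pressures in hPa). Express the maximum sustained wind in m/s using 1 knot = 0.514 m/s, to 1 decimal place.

76.3 m/s

ΔP = 1011 − 879 = 132 hPa.
V ≈ 6.3 × 132^0.647 = 6.3 × 23.551 ≈ 148.372 kt.
148.372 × 0.514 ≈ 76.26 m/s → 76.3 m/s.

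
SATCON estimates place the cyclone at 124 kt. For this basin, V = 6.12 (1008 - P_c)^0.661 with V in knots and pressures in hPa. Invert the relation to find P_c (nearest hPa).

913 hPa

ΔP = (V / 6.12)^(1/0.661) = (124/6.12)^1.513.
124/6.12 = 20.261; 20.261^1.513 ≈ 94.80 hPa.
P_c = 1008 − 94.80 = 913.20 ≈ 913 hPa.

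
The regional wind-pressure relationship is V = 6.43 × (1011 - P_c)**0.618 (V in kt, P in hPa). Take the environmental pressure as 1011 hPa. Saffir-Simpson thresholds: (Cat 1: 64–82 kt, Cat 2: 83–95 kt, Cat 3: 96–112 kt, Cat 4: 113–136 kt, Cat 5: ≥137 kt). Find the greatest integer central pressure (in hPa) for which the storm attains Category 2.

948 hPa

Category 2 begins at V = 83 kt.
Required ΔP = (83/6.43)^(1/0.618) = 12.908^1.618 ≈ 62.74 hPa.
P_c ≤ 1011 − 62.74 = 948.26, so the highest integer P_c is 948 hPa.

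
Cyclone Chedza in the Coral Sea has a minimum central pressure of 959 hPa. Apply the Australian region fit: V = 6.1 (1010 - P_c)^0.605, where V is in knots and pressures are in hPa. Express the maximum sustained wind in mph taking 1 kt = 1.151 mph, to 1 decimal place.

75.8 mph

ΔP = 1010 − 959 = 51 hPa.
V ≈ 6.1 × 51^0.605 = 6.1 × 10.791 ≈ 65.828 kt.
65.828 × 1.151 ≈ 75.77 mph → 75.8 mph.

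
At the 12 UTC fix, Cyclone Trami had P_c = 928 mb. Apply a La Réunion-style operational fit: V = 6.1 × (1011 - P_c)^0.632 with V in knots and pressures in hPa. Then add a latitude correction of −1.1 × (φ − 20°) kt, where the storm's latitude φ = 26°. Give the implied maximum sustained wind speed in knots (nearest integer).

93 kt

ΔP = 1011 − 928 = 83 mb.
83^0.632 ≈ 16.325.
V ≈ 6.1 × 16.325 ≈ 99.6 kt.
Latitude correction: −1.1 × (26 − 20) = -6.6 kt.
Corrected V ≈ 93 kt → 93 kt.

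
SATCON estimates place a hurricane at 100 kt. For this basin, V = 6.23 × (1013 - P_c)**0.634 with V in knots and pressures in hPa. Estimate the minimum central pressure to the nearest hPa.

933 hPa

ΔP = (V / 6.23)^(1/0.634) = (100/6.23)^1.577.
100/6.23 = 16.051; 16.051^1.577 ≈ 79.70 hPa.
P_c = 1013 − 79.70 = 933.30 ≈ 933 hPa.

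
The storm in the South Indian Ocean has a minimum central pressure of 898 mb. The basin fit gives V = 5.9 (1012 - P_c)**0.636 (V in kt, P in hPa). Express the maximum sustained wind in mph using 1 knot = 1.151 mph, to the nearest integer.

138 mph

ΔP = 1012 − 898 = 114 mb.
V ≈ 5.9 × 114^0.636 = 5.9 × 20.333 ≈ 119.962 kt.
119.962 × 1.151 ≈ 138.08 mph → 138 mph.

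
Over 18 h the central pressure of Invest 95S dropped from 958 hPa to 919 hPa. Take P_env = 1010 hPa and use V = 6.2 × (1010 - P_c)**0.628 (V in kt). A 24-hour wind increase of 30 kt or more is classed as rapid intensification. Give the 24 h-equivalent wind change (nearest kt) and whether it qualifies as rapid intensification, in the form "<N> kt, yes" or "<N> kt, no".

V₁: ΔP = 52, V ≈ 6.2 × 52^0.628 ≈ 74.14 kt.
V₂: ΔP = 91, V ≈ 6.2 × 91^0.628 ≈ 105.36 kt.
ΔV over 18 h = 31.22 kt → 24 h equivalent = 31.22 × 24/18 ≈ 41.63 kt.
42 kt ≥ 30 kt ⇒ rapid intensification.

42 kt, yes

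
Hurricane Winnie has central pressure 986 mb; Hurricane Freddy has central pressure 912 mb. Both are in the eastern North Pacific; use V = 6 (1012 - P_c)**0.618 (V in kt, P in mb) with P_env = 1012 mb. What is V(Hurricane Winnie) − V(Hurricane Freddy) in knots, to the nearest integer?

Hurricane Winnie: ΔP = 26; V ≈ 6 × 26^0.618 ≈ 44.94 kt.
Hurricane Freddy: ΔP = 100; V ≈ 6 × 100^0.618 ≈ 103.31 kt.
Difference ≈ 44.94 − 103.31 = -58.37 → -58 kt.

-58 kt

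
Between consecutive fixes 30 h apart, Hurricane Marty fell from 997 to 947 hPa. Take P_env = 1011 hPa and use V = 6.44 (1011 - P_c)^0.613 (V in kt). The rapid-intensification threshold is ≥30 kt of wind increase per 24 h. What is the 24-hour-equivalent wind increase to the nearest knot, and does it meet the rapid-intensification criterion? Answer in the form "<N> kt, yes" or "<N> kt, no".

V₁: ΔP = 14, V ≈ 6.44 × 14^0.613 ≈ 32.47 kt.
V₂: ΔP = 64, V ≈ 6.44 × 64^0.613 ≈ 82.43 kt.
ΔV over 30 h = 49.96 kt → 24 h equivalent = 49.96 × 24/30 ≈ 39.97 kt.
40 kt ≥ 30 kt ⇒ rapid intensification.

40 kt, yes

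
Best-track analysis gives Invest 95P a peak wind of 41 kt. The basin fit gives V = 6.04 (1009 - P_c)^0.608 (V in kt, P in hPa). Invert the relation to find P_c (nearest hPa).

ΔP = (V / 6.04)^(1/0.608) = (41/6.04)^1.645.
41/6.04 = 6.788; 6.788^1.645 ≈ 23.33 hPa.
P_c = 1009 − 23.33 = 985.67 ≈ 986 hPa.

986 hPa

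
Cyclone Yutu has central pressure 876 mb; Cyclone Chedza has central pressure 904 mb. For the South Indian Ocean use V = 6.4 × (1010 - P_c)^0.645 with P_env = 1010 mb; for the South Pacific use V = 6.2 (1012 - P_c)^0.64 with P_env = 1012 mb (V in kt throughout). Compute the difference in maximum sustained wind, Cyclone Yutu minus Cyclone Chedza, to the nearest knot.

27 kt

Cyclone Yutu: ΔP = 134; V ≈ 6.4 × 134^0.645 ≈ 150.72 kt.
Cyclone Chedza: ΔP = 108; V ≈ 6.2 × 108^0.64 ≈ 124.10 kt.
Difference ≈ 150.72 − 124.10 = 26.62 → 27 kt.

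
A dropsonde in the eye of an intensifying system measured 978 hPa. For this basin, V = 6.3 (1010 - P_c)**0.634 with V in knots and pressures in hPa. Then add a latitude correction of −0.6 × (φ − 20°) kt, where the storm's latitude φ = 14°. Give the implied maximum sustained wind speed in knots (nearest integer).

60 kt

ΔP = 1010 − 978 = 32 hPa.
32^0.634 ≈ 9.000.
V ≈ 6.3 × 9.000 ≈ 56.7 kt.
Latitude correction: −0.6 × (14 − 20) = 3.6 kt.
Corrected V ≈ 60.3 kt → 60 kt.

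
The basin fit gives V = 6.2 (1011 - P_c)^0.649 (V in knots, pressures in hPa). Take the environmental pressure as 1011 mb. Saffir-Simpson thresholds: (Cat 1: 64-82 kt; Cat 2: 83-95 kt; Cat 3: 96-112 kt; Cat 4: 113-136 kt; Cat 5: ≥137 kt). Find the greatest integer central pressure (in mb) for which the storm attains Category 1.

974 mb

Category 1 begins at V = 64 kt.
Required ΔP = (64/6.2)^(1/0.649) = 10.323^1.541 ≈ 36.48 mb.
P_c ≤ 1011 − 36.48 = 974.52, so the highest integer P_c is 974 mb.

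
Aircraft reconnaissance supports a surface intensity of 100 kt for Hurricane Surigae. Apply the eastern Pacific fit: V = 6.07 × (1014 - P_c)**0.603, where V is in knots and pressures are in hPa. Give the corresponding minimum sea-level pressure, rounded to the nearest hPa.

910 hPa

ΔP = (V / 6.07)^(1/0.603) = (100/6.07)^1.658.
100/6.07 = 16.474; 16.474^1.658 ≈ 104.21 hPa.
P_c = 1014 − 104.21 = 909.79 ≈ 910 hPa.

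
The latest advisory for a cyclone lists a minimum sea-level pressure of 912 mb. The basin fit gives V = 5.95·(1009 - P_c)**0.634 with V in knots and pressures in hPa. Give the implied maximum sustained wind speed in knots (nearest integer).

ΔP = 1009 − 912 = 97 mb.
97^0.634 ≈ 18.181.
V ≈ 5.95 × 18.181 ≈ 108.2 kt.

108 kt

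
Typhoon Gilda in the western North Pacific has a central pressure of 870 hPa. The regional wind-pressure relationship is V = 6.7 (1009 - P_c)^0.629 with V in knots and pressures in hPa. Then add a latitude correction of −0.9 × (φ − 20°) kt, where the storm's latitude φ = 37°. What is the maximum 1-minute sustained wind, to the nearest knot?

ΔP = 1009 − 870 = 139 hPa.
139^0.629 ≈ 22.282.
V ≈ 6.7 × 22.282 ≈ 149.3 kt.
Latitude correction: −0.9 × (37 − 20) = -15.3 kt.
Corrected V ≈ 134 kt → 134 kt.

134 kt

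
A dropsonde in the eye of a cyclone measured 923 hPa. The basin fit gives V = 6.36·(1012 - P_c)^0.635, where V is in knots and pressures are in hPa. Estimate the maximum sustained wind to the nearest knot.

110 kt

ΔP = 1012 − 923 = 89 hPa.
89^0.635 ≈ 17.293.
V ≈ 6.36 × 17.293 ≈ 110.0 kt.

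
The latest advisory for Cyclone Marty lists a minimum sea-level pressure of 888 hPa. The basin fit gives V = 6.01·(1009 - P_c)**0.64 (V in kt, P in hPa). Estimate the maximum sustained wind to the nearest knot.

129 kt

ΔP = 1009 − 888 = 121 hPa.
121^0.64 ≈ 21.527.
V ≈ 6.01 × 21.527 ≈ 129.4 kt.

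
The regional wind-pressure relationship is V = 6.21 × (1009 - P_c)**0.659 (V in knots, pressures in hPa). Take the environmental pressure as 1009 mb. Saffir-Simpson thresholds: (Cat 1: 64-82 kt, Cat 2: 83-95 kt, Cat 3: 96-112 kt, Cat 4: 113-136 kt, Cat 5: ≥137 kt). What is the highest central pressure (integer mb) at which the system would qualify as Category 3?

Category 3 begins at V = 96 kt.
Required ΔP = (96/6.21)^(1/0.659) = 15.459^1.517 ≈ 63.76 mb.
P_c ≤ 1009 − 63.76 = 945.24, so the highest integer P_c is 945 mb.

945 mb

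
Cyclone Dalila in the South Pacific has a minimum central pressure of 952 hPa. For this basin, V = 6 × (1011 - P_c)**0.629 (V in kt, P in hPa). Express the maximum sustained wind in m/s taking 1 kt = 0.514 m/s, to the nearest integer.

40 m/s

ΔP = 1011 − 952 = 59 hPa.
V ≈ 6 × 59^0.629 = 6 × 12.998 ≈ 77.986 kt.
77.986 × 0.514 ≈ 40.08 m/s → 40 m/s.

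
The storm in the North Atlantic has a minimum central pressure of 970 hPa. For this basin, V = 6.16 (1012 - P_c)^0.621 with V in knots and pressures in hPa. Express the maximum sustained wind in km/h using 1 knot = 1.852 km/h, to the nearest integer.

116 km/h

ΔP = 1012 − 970 = 42 hPa.
V ≈ 6.16 × 42^0.621 = 6.16 × 10.187 ≈ 62.751 kt.
62.751 × 1.852 ≈ 116.21 km/h → 116 km/h.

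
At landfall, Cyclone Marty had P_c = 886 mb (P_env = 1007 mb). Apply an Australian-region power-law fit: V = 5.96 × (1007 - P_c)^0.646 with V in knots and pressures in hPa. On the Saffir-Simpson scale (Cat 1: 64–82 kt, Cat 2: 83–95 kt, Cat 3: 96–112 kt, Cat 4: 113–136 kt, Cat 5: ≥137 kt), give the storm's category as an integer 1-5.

ΔP = 1007 − 886 = 121 mb.
V ≈ 5.96 × 121^0.646 = 5.96 × 22.16 ≈ 132 kt.
132 kt falls in the Category 4 band.

4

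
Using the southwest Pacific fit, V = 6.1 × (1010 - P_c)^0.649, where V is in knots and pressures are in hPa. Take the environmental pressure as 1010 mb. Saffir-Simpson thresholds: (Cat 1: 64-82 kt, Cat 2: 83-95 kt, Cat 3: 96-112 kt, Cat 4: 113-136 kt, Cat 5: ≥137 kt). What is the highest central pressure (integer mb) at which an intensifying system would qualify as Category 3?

940 mb

Category 3 begins at V = 96 kt.
Required ΔP = (96/6.1)^(1/0.649) = 15.738^1.541 ≈ 69.87 mb.
P_c ≤ 1010 − 69.87 = 940.13, so the highest integer P_c is 940 mb.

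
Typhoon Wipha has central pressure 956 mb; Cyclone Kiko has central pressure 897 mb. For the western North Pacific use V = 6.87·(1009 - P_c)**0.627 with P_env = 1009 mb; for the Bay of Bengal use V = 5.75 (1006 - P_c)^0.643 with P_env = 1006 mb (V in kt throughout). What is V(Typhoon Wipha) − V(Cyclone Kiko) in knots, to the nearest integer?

Typhoon Wipha: ΔP = 53; V ≈ 6.87 × 53^0.627 ≈ 82.81 kt.
Cyclone Kiko: ΔP = 109; V ≈ 5.75 × 109^0.643 ≈ 117.42 kt.
Difference ≈ 82.81 − 117.42 = -34.61 → -35 kt.

-35 kt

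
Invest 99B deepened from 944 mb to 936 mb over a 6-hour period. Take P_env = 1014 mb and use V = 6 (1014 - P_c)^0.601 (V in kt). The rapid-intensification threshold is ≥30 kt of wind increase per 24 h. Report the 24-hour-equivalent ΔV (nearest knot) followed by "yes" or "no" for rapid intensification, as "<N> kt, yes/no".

V₁: ΔP = 70, V ≈ 6 × 70^0.601 ≈ 77.10 kt.
V₂: ΔP = 78, V ≈ 6 × 78^0.601 ≈ 82.28 kt.
ΔV over 6 h = 5.18 kt → 24 h equivalent = 5.18 × 24/6 ≈ 20.72 kt.
21 kt < 30 kt ⇒ not rapid intensification.

21 kt, no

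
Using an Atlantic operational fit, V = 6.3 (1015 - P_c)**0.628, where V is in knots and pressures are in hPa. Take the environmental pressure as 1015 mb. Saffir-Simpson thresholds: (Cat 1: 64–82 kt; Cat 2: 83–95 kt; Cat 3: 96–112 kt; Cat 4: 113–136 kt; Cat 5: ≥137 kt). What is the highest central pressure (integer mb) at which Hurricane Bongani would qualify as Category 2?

Category 2 begins at V = 83 kt.
Required ΔP = (83/6.3)^(1/0.628) = 13.175^1.592 ≈ 60.68 mb.
P_c ≤ 1015 − 60.68 = 954.32, so the highest integer P_c is 954 mb.

954 mb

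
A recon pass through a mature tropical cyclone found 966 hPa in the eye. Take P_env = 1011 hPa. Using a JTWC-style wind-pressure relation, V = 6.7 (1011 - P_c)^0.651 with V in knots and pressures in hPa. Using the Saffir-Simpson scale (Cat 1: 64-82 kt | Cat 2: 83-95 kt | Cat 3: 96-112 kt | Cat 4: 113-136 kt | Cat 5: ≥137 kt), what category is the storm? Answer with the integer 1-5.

1

ΔP = 1011 − 966 = 45 hPa.
V ≈ 6.7 × 45^0.651 = 6.7 × 11.92 ≈ 80 kt.
80 kt falls in the Category 1 band.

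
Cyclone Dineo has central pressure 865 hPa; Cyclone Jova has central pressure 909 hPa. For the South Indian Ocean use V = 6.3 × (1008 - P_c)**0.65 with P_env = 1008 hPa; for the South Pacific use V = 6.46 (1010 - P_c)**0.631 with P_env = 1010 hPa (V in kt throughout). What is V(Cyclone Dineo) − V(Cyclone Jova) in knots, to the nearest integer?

40 kt

Cyclone Dineo: ΔP = 143; V ≈ 6.3 × 143^0.65 ≈ 158.60 kt.
Cyclone Jova: ΔP = 101; V ≈ 6.46 × 101^0.631 ≈ 118.84 kt.
Difference ≈ 158.60 − 118.84 = 39.76 → 40 kt.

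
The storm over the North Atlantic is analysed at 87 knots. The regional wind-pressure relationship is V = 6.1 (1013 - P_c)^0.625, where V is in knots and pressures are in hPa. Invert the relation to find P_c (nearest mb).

943 mb

ΔP = (V / 6.1)^(1/0.625) = (87/6.1)^1.600.
87/6.1 = 14.262; 14.262^1.600 ≈ 70.26 mb.
P_c = 1013 − 70.26 = 942.74 ≈ 943 mb.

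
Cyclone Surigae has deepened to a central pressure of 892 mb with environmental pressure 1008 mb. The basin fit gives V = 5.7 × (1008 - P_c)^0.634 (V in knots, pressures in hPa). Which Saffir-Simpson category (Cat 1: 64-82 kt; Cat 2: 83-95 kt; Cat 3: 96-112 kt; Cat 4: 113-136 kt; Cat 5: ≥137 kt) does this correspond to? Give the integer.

ΔP = 1008 − 892 = 116 mb.
V ≈ 5.7 × 116^0.634 = 5.7 × 20.36 ≈ 116 kt.
116 kt falls in the Category 4 band.

4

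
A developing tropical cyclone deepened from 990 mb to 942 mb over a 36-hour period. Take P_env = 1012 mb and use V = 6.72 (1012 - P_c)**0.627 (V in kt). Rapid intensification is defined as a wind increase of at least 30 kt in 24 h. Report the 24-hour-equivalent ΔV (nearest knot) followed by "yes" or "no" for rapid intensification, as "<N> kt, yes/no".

33 kt, yes

V₁: ΔP = 22, V ≈ 6.72 × 22^0.627 ≈ 46.67 kt.
V₂: ΔP = 70, V ≈ 6.72 × 70^0.627 ≈ 96.44 kt.
ΔV over 36 h = 49.77 kt → 24 h equivalent = 49.77 × 24/36 ≈ 33.18 kt.
33 kt ≥ 30 kt ⇒ rapid intensification.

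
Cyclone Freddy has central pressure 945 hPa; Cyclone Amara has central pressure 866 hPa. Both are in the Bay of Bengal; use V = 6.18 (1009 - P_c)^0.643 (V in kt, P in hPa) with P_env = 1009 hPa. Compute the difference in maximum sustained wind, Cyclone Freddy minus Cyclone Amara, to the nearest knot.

Cyclone Freddy: ΔP = 64; V ≈ 6.18 × 64^0.643 ≈ 89.61 kt.
Cyclone Amara: ΔP = 143; V ≈ 6.18 × 143^0.643 ≈ 150.27 kt.
Difference ≈ 89.61 − 150.27 = -60.66 → -61 kt.

-61 kt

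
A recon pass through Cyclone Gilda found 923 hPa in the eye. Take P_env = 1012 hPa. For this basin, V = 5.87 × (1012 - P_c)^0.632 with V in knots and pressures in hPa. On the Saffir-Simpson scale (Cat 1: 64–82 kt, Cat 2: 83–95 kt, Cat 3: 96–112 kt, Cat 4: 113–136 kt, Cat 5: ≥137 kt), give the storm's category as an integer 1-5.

ΔP = 1012 − 923 = 89 hPa.
V ≈ 5.87 × 89^0.632 = 5.87 × 17.06 ≈ 100 kt.
100 kt falls in the Category 3 band.

3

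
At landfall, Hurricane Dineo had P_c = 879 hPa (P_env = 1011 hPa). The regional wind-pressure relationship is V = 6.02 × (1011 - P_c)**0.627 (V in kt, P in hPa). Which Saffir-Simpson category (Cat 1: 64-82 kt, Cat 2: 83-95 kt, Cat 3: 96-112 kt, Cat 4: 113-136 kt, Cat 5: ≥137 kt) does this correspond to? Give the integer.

4

ΔP = 1011 − 879 = 132 hPa.
V ≈ 6.02 × 132^0.627 = 6.02 × 21.36 ≈ 129 kt.
129 kt falls in the Category 4 band.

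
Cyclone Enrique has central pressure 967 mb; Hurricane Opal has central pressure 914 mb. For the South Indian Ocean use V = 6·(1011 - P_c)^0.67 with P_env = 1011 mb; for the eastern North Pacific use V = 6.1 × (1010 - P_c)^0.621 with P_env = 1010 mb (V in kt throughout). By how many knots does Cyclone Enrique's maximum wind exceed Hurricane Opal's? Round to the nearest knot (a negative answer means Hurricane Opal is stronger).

-28 kt

Cyclone Enrique: ΔP = 44; V ≈ 6 × 44^0.67 ≈ 75.73 kt.
Hurricane Opal: ΔP = 96; V ≈ 6.1 × 96^0.621 ≈ 103.83 kt.
Difference ≈ 75.73 − 103.83 = -28.10 → -28 kt.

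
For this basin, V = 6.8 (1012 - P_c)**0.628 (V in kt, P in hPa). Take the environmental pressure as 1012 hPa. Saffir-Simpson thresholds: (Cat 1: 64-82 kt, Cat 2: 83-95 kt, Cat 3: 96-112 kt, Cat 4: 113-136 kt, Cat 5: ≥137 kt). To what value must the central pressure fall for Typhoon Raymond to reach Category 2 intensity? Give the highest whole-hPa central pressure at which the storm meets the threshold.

Category 2 begins at V = 83 kt.
Required ΔP = (83/6.8)^(1/0.628) = 12.206^1.592 ≈ 53.73 hPa.
P_c ≤ 1012 − 53.73 = 958.27, so the highest integer P_c is 958 hPa.

958 hPa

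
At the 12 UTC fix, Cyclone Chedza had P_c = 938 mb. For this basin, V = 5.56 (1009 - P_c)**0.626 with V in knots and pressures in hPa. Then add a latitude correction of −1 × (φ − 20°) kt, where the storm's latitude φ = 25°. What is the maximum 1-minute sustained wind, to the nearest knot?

ΔP = 1009 − 938 = 71 mb.
71^0.626 ≈ 14.417.
V ≈ 5.56 × 14.417 ≈ 80.2 kt.
Latitude correction: −1 × (25 − 20) = -5 kt.
Corrected V ≈ 75.2 kt → 75 kt.

75 kt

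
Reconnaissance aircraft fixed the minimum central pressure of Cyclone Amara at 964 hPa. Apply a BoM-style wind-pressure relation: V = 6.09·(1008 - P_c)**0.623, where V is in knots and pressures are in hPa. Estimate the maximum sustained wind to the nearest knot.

64 kt

ΔP = 1008 − 964 = 44 hPa.
44^0.623 ≈ 10.565.
V ≈ 6.09 × 10.565 ≈ 64.3 kt.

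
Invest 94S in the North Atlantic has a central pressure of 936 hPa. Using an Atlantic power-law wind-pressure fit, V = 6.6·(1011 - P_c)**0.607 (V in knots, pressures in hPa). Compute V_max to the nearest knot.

ΔP = 1011 − 936 = 75 hPa.
75^0.607 ≈ 13.746.
V ≈ 6.6 × 13.746 ≈ 90.7 kt.

91 kt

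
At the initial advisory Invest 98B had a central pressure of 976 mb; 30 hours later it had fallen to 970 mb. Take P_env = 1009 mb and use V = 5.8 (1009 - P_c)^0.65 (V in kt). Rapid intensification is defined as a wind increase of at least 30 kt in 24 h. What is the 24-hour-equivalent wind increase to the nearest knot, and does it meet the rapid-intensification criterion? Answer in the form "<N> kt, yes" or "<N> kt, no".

V₁: ΔP = 33, V ≈ 5.8 × 33^0.65 ≈ 56.29 kt.
V₂: ΔP = 39, V ≈ 5.8 × 39^0.65 ≈ 62.75 kt.
ΔV over 30 h = 6.46 kt → 24 h equivalent = 6.46 × 24/30 ≈ 5.17 kt.
5 kt < 30 kt ⇒ not rapid intensification.

5 kt, no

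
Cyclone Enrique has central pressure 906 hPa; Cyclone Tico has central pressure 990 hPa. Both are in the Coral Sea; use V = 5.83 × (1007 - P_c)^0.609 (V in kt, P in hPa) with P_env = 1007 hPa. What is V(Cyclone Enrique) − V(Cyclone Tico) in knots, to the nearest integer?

Cyclone Enrique: ΔP = 101; V ≈ 5.83 × 101^0.609 ≈ 96.89 kt.
Cyclone Tico: ΔP = 17; V ≈ 5.83 × 17^0.609 ≈ 32.73 kt.
Difference ≈ 96.89 − 32.73 = 64.16 → 64 kt.

64 kt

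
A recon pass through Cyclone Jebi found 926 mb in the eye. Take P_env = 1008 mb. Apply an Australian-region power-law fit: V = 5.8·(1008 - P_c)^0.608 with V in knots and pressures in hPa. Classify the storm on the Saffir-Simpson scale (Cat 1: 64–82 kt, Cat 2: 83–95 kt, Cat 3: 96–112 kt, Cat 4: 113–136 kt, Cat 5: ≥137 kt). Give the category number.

2

ΔP = 1008 − 926 = 82 mb.
V ≈ 5.8 × 82^0.608 = 5.8 × 14.57 ≈ 85 kt.
85 kt falls in the Category 2 band.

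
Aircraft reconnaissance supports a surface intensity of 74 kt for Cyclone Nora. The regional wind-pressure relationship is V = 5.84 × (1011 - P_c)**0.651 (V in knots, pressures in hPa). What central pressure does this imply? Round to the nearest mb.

ΔP = (V / 5.84)^(1/0.651) = (74/5.84)^1.536.
74/5.84 = 12.671; 12.671^1.536 ≈ 49.44 mb.
P_c = 1011 − 49.44 = 961.56 ≈ 962 mb.

962 mb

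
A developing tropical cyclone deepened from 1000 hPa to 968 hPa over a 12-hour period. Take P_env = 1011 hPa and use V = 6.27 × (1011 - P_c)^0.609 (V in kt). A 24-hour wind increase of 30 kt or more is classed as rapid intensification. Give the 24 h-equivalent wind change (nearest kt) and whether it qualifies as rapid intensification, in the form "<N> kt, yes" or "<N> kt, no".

V₁: ΔP = 11, V ≈ 6.27 × 11^0.609 ≈ 27.01 kt.
V₂: ΔP = 43, V ≈ 6.27 × 43^0.609 ≈ 61.95 kt.
ΔV over 12 h = 34.94 kt → 24 h equivalent = 34.94 × 24/12 ≈ 69.88 kt.
70 kt ≥ 30 kt ⇒ rapid intensification.

70 kt, yes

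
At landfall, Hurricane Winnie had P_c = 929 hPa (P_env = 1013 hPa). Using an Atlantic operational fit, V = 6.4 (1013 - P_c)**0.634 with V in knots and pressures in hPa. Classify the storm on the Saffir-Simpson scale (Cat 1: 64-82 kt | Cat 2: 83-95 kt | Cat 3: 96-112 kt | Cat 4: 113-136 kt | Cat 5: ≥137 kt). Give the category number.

3

ΔP = 1013 − 929 = 84 hPa.
V ≈ 6.4 × 84^0.634 = 6.4 × 16.60 ≈ 106 kt.
106 kt falls in the Category 3 band.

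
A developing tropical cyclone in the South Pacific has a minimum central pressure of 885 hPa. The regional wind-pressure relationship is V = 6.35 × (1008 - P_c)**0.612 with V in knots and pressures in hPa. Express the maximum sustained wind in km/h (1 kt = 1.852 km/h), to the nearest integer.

224 km/h

ΔP = 1008 − 885 = 123 hPa.
V ≈ 6.35 × 123^0.612 = 6.35 × 19.012 ≈ 120.725 kt.
120.725 × 1.852 ≈ 223.58 km/h → 224 km/h.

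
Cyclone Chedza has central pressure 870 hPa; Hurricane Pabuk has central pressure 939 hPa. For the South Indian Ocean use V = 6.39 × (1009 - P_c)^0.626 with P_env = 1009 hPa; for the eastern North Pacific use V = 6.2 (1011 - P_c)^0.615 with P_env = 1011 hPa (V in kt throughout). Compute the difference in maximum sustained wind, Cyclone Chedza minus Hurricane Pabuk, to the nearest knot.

Cyclone Chedza: ΔP = 139; V ≈ 6.39 × 139^0.626 ≈ 140.29 kt.
Hurricane Pabuk: ΔP = 72; V ≈ 6.2 × 72^0.615 ≈ 86.03 kt.
Difference ≈ 140.29 − 86.03 = 54.26 → 54 kt.

54 kt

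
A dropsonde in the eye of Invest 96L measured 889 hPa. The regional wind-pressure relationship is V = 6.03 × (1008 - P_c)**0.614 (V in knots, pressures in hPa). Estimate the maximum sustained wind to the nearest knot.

113 kt

ΔP = 1008 − 889 = 119 hPa.
119^0.614 ≈ 18.810.
V ≈ 6.03 × 18.810 ≈ 113.4 kt.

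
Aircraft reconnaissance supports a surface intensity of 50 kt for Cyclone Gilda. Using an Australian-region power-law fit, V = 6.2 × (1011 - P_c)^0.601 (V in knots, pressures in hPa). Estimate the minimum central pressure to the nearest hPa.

979 hPa

ΔP = (V / 6.2)^(1/0.601) = (50/6.2)^1.664.
50/6.2 = 8.065; 8.065^1.664 ≈ 32.24 hPa.
P_c = 1011 − 32.24 = 978.76 ≈ 979 hPa.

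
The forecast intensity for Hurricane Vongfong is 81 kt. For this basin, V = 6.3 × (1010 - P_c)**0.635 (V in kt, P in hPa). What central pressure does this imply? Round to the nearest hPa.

ΔP = (V / 6.3)^(1/0.635) = (81/6.3)^1.575.
81/6.3 = 12.857; 12.857^1.575 ≈ 55.81 hPa.
P_c = 1010 − 55.81 = 954.19 ≈ 954 hPa.

954 hPa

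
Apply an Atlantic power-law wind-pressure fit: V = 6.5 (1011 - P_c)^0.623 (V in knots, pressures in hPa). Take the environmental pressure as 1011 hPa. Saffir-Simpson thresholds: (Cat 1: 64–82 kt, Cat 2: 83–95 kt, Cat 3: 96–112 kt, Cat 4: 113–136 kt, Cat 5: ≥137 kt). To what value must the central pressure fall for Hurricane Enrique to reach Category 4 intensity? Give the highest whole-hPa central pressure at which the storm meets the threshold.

Category 4 begins at V = 113 kt.
Required ΔP = (113/6.5)^(1/0.623) = 17.385^1.605 ≈ 97.87 hPa.
P_c ≤ 1011 − 97.87 = 913.13, so the highest integer P_c is 913 hPa.

913 hPa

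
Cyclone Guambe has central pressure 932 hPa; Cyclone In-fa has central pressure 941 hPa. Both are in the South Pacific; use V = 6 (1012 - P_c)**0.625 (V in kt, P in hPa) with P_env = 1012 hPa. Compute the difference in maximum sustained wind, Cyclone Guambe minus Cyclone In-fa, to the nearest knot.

Cyclone Guambe: ΔP = 80; V ≈ 6 × 80^0.625 ≈ 92.81 kt.
Cyclone In-fa: ΔP = 71; V ≈ 6 × 71^0.625 ≈ 86.14 kt.
Difference ≈ 92.81 − 86.14 = 6.67 → 7 kt.

7 kt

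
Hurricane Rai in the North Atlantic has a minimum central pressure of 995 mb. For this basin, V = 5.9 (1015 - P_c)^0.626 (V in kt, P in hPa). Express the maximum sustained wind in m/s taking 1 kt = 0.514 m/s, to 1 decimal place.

19.8 m/s

ΔP = 1015 − 995 = 20 mb.
V ≈ 5.9 × 20^0.626 = 5.9 × 6.523 ≈ 38.485 kt.
38.485 × 0.514 ≈ 19.78 m/s → 19.8 m/s.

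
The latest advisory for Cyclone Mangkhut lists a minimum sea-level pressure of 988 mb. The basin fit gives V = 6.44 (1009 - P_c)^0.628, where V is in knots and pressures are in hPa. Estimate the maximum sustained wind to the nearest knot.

44 kt

ΔP = 1009 − 988 = 21 mb.
21^0.628 ≈ 6.766.
V ≈ 6.44 × 6.766 ≈ 43.6 kt.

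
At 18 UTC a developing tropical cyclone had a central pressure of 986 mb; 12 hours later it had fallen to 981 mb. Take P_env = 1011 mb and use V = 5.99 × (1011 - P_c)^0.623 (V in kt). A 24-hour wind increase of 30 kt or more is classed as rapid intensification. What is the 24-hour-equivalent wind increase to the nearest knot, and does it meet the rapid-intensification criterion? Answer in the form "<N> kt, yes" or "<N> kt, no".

11 kt, no

V₁: ΔP = 25, V ≈ 5.99 × 25^0.623 ≈ 44.50 kt.
V₂: ΔP = 30, V ≈ 5.99 × 30^0.623 ≈ 49.85 kt.
ΔV over 12 h = 5.35 kt → 24 h equivalent = 5.35 × 24/12 ≈ 10.70 kt.
11 kt < 30 kt ⇒ not rapid intensification.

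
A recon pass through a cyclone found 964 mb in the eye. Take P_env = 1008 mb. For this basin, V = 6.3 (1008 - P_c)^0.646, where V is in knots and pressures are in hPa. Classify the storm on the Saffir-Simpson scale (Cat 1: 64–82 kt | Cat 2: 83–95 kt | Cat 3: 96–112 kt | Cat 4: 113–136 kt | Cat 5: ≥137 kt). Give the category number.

ΔP = 1008 − 964 = 44 mb.
V ≈ 6.3 × 44^0.646 = 6.3 × 11.53 ≈ 73 kt.
73 kt falls in the Category 1 band.

1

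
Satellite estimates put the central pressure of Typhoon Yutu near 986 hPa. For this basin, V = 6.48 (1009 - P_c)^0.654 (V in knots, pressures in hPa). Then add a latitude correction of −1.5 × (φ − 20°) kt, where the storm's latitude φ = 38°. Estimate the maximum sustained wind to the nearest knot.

ΔP = 1009 − 986 = 23 hPa.
23^0.654 ≈ 7.773.
V ≈ 6.48 × 7.773 ≈ 50.4 kt.
Latitude correction: −1.5 × (38 − 20) = -27 kt.
Corrected V ≈ 23.4 kt → 23 kt.

23 kt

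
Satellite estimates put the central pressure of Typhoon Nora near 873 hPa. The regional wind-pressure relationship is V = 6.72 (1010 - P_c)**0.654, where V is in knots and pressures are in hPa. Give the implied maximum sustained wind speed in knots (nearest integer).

168 kt

ΔP = 1010 − 873 = 137 hPa.
137^0.654 ≈ 24.970.
V ≈ 6.72 × 24.970 ≈ 167.8 kt.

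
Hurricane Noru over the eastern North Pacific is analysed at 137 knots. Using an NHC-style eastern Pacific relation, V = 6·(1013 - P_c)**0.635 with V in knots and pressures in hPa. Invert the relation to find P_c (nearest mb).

ΔP = (V / 6)^(1/0.635) = (137/6)^1.575.
137/6 = 22.833; 22.833^1.575 ≈ 137.87 mb.
P_c = 1013 − 137.87 = 875.13 ≈ 875 mb.

875 mb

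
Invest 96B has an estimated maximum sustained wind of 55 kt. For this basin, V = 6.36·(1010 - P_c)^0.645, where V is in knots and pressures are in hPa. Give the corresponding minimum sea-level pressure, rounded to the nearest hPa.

ΔP = (V / 6.36)^(1/0.645) = (55/6.36)^1.550.
55/6.36 = 8.648; 8.648^1.550 ≈ 28.35 hPa.
P_c = 1010 − 28.35 = 981.65 ≈ 982 hPa.

982 hPa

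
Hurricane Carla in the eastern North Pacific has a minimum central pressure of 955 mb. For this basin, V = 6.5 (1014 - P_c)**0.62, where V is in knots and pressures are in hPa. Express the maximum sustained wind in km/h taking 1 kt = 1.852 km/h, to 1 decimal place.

150.8 km/h

ΔP = 1014 − 955 = 59 mb.
V ≈ 6.5 × 59^0.62 = 6.5 × 12.529 ≈ 81.441 kt.
81.441 × 1.852 ≈ 150.83 km/h → 150.8 km/h.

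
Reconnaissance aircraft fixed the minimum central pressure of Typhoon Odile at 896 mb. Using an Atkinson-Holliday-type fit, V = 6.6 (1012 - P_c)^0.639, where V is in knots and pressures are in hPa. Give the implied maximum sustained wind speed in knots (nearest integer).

ΔP = 1012 − 896 = 116 mb.
116^0.639 ≈ 20.854.
V ≈ 6.6 × 20.854 ≈ 137.6 kt.

138 kt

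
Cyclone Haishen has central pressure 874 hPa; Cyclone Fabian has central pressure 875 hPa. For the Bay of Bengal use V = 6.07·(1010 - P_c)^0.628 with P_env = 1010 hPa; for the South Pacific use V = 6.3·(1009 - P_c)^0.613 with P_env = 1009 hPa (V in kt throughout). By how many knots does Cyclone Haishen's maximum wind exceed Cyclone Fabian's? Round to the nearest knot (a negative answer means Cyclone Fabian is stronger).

Cyclone Haishen: ΔP = 136; V ≈ 6.07 × 136^0.628 ≈ 132.76 kt.
Cyclone Fabian: ΔP = 134; V ≈ 6.3 × 134^0.613 ≈ 126.84 kt.
Difference ≈ 132.76 − 126.84 = 5.92 → 6 kt.

6 kt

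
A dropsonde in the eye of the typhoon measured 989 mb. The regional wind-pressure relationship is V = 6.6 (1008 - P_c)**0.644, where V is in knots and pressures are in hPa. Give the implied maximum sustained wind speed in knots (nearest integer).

ΔP = 1008 − 989 = 19 mb.
19^0.644 ≈ 6.661.
V ≈ 6.6 × 6.661 ≈ 44.0 kt.

44 kt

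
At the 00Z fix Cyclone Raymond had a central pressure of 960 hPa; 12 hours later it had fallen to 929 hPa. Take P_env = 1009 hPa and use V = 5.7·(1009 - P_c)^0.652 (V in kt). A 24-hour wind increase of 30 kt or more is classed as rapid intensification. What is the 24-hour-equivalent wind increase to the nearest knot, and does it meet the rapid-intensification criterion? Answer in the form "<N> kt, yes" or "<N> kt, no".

54 kt, yes

V₁: ΔP = 49, V ≈ 5.7 × 49^0.652 ≈ 72.09 kt.
V₂: ΔP = 80, V ≈ 5.7 × 80^0.652 ≈ 99.24 kt.
ΔV over 12 h = 27.15 kt → 24 h equivalent = 27.15 × 24/12 ≈ 54.30 kt.
54 kt ≥ 30 kt ⇒ rapid intensification.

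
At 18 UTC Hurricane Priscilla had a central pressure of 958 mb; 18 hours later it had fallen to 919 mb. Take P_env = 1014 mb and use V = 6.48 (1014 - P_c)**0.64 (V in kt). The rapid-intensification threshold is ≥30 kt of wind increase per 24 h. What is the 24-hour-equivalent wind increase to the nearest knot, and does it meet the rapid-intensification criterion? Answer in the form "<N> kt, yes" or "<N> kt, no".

V₁: ΔP = 56, V ≈ 6.48 × 56^0.64 ≈ 85.20 kt.
V₂: ΔP = 95, V ≈ 6.48 × 95^0.64 ≈ 119.49 kt.
ΔV over 18 h = 34.29 kt → 24 h equivalent = 34.29 × 24/18 ≈ 45.72 kt.
46 kt ≥ 30 kt ⇒ rapid intensification.

46 kt, yes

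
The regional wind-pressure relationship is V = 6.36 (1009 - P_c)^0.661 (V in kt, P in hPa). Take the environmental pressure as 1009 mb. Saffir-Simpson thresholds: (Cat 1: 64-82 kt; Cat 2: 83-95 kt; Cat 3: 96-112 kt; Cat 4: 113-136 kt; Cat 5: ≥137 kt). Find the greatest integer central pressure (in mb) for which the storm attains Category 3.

948 mb

Category 3 begins at V = 96 kt.
Required ΔP = (96/6.36)^(1/0.661) = 15.094^1.513 ≈ 60.73 mb.
P_c ≤ 1009 − 60.73 = 948.27, so the highest integer P_c is 948 mb.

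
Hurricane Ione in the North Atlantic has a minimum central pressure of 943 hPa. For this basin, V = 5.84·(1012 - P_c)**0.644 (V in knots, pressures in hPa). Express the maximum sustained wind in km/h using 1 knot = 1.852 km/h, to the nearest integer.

165 km/h

ΔP = 1012 − 943 = 69 hPa.
V ≈ 5.84 × 69^0.644 = 5.84 × 15.283 ≈ 89.255 kt.
89.255 × 1.852 ≈ 165.30 km/h → 165 km/h.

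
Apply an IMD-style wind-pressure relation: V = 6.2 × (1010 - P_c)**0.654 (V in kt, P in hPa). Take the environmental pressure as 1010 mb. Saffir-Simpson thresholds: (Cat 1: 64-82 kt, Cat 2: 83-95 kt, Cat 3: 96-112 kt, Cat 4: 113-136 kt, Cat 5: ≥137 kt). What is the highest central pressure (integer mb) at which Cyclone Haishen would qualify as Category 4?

Category 4 begins at V = 113 kt.
Required ΔP = (113/6.2)^(1/0.654) = 18.226^1.529 ≈ 84.66 mb.
P_c ≤ 1010 − 84.66 = 925.34, so the highest integer P_c is 925 mb.

925 mb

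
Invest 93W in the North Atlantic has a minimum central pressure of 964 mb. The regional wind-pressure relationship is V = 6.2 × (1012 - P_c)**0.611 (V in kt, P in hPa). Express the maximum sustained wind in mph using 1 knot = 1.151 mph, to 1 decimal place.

76.0 mph

ΔP = 1012 − 964 = 48 mb.
V ≈ 6.2 × 48^0.611 = 6.2 × 10.647 ≈ 66.013 kt.
66.013 × 1.151 ≈ 75.98 mph → 76.0 mph.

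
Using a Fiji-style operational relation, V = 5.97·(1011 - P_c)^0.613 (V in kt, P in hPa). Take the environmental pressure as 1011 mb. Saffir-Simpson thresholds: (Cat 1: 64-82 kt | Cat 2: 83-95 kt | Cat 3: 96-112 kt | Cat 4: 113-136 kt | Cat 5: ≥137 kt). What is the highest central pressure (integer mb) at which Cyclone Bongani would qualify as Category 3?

918 mb

Category 3 begins at V = 96 kt.
Required ΔP = (96/5.97)^(1/0.613) = 16.080^1.631 ≈ 92.87 mb.
P_c ≤ 1011 − 92.87 = 918.13, so the highest integer P_c is 918 mb.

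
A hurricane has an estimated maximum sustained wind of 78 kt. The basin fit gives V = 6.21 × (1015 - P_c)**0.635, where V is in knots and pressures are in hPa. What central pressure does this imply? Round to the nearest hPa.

ΔP = (V / 6.21)^(1/0.635) = (78/6.21)^1.575.
78/6.21 = 12.560; 12.560^1.575 ≈ 53.79 hPa.
P_c = 1015 − 53.79 = 961.21 ≈ 961 hPa.

961 hPa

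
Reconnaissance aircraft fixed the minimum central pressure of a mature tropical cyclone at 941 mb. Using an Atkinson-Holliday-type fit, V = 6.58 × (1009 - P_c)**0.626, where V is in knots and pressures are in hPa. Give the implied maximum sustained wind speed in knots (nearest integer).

92 kt

ΔP = 1009 − 941 = 68 mb.
68^0.626 ≈ 14.033.
V ≈ 6.58 × 14.033 ≈ 92.3 kt.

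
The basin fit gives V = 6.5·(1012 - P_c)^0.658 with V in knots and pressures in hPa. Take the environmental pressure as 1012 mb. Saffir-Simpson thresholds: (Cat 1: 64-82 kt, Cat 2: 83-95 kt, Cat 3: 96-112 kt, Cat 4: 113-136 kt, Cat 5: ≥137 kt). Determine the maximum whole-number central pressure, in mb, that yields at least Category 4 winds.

935 mb

Category 4 begins at V = 113 kt.
Required ΔP = (113/6.5)^(1/0.658) = 17.385^1.520 ≈ 76.69 mb.
P_c ≤ 1012 − 76.69 = 935.31, so the highest integer P_c is 935 mb.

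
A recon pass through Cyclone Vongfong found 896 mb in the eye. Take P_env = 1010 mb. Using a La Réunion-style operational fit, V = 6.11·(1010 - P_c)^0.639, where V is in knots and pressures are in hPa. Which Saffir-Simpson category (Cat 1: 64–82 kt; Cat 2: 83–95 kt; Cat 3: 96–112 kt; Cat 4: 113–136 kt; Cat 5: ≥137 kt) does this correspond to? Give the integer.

ΔP = 1010 − 896 = 114 mb.
V ≈ 6.11 × 114^0.639 = 6.11 × 20.62 ≈ 126 kt.
126 kt falls in the Category 4 band.

4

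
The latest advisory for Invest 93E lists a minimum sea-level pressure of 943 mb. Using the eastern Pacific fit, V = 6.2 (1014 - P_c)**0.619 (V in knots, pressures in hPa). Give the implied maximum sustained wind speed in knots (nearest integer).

ΔP = 1014 − 943 = 71 mb.
71^0.619 ≈ 13.994.
V ≈ 6.2 × 13.994 ≈ 86.8 kt.

87 kt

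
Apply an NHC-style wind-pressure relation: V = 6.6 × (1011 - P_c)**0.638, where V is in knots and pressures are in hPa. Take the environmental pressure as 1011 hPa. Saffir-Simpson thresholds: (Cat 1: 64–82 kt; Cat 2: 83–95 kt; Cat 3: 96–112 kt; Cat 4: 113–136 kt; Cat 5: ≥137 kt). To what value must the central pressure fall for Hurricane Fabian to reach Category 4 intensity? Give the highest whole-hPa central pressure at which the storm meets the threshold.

925 hPa

Category 4 begins at V = 113 kt.
Required ΔP = (113/6.6)^(1/0.638) = 17.121^1.567 ≈ 85.79 hPa.
P_c ≤ 1011 − 85.79 = 925.21, so the highest integer P_c is 925 hPa.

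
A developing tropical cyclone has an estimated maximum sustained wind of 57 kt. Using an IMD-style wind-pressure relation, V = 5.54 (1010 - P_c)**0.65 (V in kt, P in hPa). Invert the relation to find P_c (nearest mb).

974 mb

ΔP = (V / 5.54)^(1/0.65) = (57/5.54)^1.538.
57/5.54 = 10.289; 10.289^1.538 ≈ 36.10 mb.
P_c = 1010 − 36.10 = 973.90 ≈ 974 mb.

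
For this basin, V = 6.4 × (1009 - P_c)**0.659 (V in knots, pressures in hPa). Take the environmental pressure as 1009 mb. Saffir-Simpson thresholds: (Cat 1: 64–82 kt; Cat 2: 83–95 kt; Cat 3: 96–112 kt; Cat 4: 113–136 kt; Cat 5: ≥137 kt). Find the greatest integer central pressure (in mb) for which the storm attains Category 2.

960 mb

Category 2 begins at V = 83 kt.
Required ΔP = (83/6.4)^(1/0.659) = 12.969^1.517 ≈ 48.84 mb.
P_c ≤ 1009 − 48.84 = 960.16, so the highest integer P_c is 960 mb.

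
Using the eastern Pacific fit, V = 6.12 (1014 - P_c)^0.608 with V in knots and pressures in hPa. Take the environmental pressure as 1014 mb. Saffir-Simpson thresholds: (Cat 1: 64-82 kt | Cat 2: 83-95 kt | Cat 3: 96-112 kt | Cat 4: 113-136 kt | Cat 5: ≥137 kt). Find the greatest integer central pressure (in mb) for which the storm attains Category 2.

941 mb

Category 2 begins at V = 83 kt.
Required ΔP = (83/6.12)^(1/0.608) = 13.562^1.645 ≈ 72.84 mb.
P_c ≤ 1014 − 72.84 = 941.16, so the highest integer P_c is 941 mb.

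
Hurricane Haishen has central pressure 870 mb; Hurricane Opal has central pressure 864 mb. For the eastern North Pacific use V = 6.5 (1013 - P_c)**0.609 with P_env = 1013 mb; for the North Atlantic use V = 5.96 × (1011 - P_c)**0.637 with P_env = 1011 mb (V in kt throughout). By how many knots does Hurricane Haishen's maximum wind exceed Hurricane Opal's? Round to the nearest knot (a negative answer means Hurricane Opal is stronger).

Hurricane Haishen: ΔP = 143; V ≈ 6.5 × 143^0.609 ≈ 133.51 kt.
Hurricane Opal: ΔP = 147; V ≈ 5.96 × 147^0.637 ≈ 143.16 kt.
Difference ≈ 133.51 − 143.16 = -9.65 → -10 kt.

-10 kt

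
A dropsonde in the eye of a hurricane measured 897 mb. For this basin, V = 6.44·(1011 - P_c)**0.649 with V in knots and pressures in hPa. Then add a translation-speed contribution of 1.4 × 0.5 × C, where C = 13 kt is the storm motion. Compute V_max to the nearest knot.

148 kt

ΔP = 1011 − 897 = 114 mb.
114^0.649 ≈ 21.624.
V ≈ 6.44 × 21.624 ≈ 139.3 kt.
Translation term: 1.4 × 0.5 × 13 = 9.1 kt.
Corrected V ≈ 148.4 kt → 148 kt.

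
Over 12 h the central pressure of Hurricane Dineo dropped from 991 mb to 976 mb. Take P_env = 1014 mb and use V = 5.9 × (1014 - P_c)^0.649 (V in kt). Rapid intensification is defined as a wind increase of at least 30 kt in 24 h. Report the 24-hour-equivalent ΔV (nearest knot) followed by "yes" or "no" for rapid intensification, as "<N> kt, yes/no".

V₁: ΔP = 23, V ≈ 5.9 × 23^0.649 ≈ 45.15 kt.
V₂: ΔP = 38, V ≈ 5.9 × 38^0.649 ≈ 62.54 kt.
ΔV over 12 h = 17.39 kt → 24 h equivalent = 17.39 × 24/12 ≈ 34.78 kt.
35 kt ≥ 30 kt ⇒ rapid intensification.

35 kt, yes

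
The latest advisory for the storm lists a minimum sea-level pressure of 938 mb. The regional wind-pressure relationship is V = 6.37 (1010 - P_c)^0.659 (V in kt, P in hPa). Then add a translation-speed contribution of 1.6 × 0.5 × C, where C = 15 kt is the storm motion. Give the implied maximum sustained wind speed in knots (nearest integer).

ΔP = 1010 − 938 = 72 mb.
72^0.659 ≈ 16.749.
V ≈ 6.37 × 16.749 ≈ 106.7 kt.
Translation term: 1.6 × 0.5 × 15 = 12 kt.
Corrected V ≈ 118.7 kt → 119 kt.

119 kt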